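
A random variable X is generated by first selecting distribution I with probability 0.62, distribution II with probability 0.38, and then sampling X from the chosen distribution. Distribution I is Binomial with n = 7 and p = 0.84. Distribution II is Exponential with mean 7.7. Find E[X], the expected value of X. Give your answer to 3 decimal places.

Component means — I: 5.88; II: 7.7.
E[X] = 0.62·5.88 + 0.38·7.7 = 6.5716.

6.572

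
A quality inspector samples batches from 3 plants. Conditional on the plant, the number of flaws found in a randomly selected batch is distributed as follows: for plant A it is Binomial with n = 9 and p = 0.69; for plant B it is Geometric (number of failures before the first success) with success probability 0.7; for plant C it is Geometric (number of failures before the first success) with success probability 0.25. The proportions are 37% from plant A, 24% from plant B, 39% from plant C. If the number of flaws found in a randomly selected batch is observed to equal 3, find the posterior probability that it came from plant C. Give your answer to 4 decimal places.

0.7516

Likelihoods P(X=3 | ·): A: 0.0244904; B: 0.0189; C: 0.105469.
Posterior ∝ prior × likelihood. Numerator for C: 0.39·0.105469 = 0.0411328.
Normalizing constant: 0.37·0.0244904 + 0.24·0.0189 + 0.39·0.105469 = 0.0547303.
P(C | observation) = 0.0411328 / 0.0547303 = 0.751555.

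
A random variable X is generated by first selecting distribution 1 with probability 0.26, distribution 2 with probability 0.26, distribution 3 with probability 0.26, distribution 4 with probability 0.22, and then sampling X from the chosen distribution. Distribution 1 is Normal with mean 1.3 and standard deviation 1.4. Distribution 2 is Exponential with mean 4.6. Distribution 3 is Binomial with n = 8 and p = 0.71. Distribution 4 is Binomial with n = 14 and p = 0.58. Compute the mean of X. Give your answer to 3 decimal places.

Component means — 1: 1.3; 2: 4.6; 3: 5.68; 4: 8.12.
E[X] = 0.26·1.3 + 0.26·4.6 + 0.26·5.68 + 0.22·8.12 = 4.7972.

4.797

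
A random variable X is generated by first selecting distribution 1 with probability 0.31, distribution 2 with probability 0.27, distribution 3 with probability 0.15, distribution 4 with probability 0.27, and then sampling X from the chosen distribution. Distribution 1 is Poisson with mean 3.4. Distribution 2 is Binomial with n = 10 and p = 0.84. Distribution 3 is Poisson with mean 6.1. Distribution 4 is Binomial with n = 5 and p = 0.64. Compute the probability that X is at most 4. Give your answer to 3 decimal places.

Conditional on each component, P(X ≤ 4): 1: 0.744182; 2: 0.00195926; 3: 0.271894; 4: 0.892626.
By total probability, P(X ≤ 4) = 0.31·0.744182 + 0.27·0.00195926 + 0.15·0.271894 + 0.27·0.892626 = 0.513018.

0.513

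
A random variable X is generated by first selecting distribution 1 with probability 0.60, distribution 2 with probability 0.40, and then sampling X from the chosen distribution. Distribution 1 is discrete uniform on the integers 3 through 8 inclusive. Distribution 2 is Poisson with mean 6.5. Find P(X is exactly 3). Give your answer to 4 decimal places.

Conditional on each component, P(X = 3): 1: 0.166667; 2: 0.0688137.
By total probability, P(X = 3) = 0.6·0.166667 + 0.4·0.0688137 = 0.127525.

0.1275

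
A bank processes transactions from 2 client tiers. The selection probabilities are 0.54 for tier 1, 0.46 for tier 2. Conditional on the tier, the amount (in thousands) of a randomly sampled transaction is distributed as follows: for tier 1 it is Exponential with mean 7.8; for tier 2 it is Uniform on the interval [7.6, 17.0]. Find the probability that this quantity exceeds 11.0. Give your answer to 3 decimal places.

Conditional on each tier, P(X > 11.0): 1: 0.244081; 2: 0.638298.
By total probability, P(X > 11.0) = 0.54·0.244081 + 0.46·0.638298 = 0.425421.

0.425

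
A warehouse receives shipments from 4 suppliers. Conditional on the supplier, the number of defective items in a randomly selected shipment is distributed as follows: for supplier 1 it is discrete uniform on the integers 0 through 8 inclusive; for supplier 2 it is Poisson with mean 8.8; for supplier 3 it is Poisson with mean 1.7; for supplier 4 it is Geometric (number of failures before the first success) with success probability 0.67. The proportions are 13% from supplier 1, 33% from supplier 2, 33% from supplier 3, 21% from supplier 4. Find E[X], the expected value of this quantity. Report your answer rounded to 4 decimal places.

Component means — 1: 4; 2: 8.8; 3: 1.7; 4: 0.492537.
E[X] = 0.13·4 + 0.33·8.8 + 0.33·1.7 + 0.21·0.492537 = 4.08843.

4.0884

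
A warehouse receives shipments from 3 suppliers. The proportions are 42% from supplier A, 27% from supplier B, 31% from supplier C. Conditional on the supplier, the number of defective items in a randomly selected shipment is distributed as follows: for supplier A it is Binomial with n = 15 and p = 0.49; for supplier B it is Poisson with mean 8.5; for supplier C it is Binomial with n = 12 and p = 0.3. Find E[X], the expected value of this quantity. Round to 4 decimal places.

6.4980

Component means — A: 7.35; B: 8.5; C: 3.6.
E[X] = 0.42·7.35 + 0.27·8.5 + 0.31·3.6 = 6.498.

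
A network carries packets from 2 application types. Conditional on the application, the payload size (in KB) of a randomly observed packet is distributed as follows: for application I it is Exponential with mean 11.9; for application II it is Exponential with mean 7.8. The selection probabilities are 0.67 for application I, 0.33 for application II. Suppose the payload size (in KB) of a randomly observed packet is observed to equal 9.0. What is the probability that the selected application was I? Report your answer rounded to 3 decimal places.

Likelihoods f(9.0 | ·): I: 0.0394453; II: 0.0404386.
Posterior ∝ prior × likelihood. Numerator for I: 0.67·0.0394453 = 0.0264283.
Normalizing constant: 0.67·0.0394453 + 0.33·0.0404386 = 0.0397731.
P(I | observation) = 0.0264283 / 0.0397731 = 0.664478.

0.664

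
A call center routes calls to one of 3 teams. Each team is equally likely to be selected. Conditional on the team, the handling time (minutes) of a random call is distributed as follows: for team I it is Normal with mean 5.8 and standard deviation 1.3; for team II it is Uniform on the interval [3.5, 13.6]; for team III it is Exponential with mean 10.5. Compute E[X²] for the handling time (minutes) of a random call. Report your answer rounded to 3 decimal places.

For each component E[X²] = Var + (mean)², giving I: 35.33; II: 81.6033; III: 220.5.
Overall E[X²] = 0.333333·35.33 + 0.333333·81.6033 + 0.333333·220.5 = 112.478.

112.478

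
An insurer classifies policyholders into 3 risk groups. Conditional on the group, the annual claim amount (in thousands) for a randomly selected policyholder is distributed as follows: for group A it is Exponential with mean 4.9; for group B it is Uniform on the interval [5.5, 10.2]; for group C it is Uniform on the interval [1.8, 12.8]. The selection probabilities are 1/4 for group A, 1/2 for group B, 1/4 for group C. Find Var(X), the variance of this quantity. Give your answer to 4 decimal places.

10.9294

Per component, A: μ=4.9, E[X²]=48.02; B: μ=7.85, E[X²]=63.4633; C: μ=7.3, E[X²]=63.3733.
E[X] = 0.25·4.9 + 0.5·7.85 + 0.25·7.3 = 6.975.
E[X²] = 0.25·48.02 + 0.5·63.4633 + 0.25·63.3733 = 59.58.
Var(X) = E[X²] − (E[X])² = 59.58 − 48.6506 = 10.9294.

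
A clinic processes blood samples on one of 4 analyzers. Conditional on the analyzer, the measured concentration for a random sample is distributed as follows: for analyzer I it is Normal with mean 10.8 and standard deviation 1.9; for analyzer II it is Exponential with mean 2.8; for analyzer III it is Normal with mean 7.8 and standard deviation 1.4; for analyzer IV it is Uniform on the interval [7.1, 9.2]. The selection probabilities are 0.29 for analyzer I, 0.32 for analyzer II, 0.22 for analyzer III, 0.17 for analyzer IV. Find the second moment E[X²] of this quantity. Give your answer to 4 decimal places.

65.0604

For each component E[X²] = Var + (mean)², giving I: 120.25; II: 15.68; III: 62.8; IV: 66.79.
Overall E[X²] = 0.29·120.25 + 0.32·15.68 + 0.22·62.8 + 0.17·66.79 = 65.0604.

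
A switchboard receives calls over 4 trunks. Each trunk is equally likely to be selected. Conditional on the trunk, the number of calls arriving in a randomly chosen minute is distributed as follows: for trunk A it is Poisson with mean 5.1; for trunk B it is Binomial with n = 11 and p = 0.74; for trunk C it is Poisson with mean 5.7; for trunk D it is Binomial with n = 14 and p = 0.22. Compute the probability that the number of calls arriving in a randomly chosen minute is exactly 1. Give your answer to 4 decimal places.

0.0430

Conditional on each trunk, P(X = 1): A: 0.0310934; B: 1.1491e-05; C: 0.019072; D: 0.121837.
By total probability, P(X = 1) = 0.25·0.0310934 + 0.25·1.1491e-05 + 0.25·0.019072 + 0.25·0.121837 = 0.0430036.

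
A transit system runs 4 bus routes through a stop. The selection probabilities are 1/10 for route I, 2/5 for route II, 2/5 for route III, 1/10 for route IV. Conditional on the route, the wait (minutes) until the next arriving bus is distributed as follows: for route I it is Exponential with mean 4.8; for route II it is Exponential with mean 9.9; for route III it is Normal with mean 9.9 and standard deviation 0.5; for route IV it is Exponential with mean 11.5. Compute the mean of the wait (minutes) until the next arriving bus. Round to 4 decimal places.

Component means — I: 4.8; II: 9.9; III: 9.9; IV: 11.5.
E[X] = 0.1·4.8 + 0.4·9.9 + 0.4·9.9 + 0.1·11.5 = 9.55.

9.5500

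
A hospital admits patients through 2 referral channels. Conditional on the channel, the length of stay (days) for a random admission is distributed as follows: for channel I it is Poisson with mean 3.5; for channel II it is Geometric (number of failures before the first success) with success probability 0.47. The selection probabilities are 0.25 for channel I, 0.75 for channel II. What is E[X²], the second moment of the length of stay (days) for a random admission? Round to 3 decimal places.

For each component E[X²] = Var + (mean)², giving I: 15.75; II: 3.67089.
Overall E[X²] = 0.25·15.75 + 0.75·3.67089 = 6.69067.

6.691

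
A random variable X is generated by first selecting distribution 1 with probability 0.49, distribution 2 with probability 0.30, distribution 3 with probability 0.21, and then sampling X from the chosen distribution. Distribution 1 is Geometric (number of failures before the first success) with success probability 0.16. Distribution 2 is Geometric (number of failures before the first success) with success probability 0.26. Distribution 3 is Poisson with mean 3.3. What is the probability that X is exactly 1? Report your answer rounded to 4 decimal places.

Conditional on each component, P(X = 1): 1: 0.1344; 2: 0.1924; 3: 0.121714.
By total probability, P(X = 1) = 0.49·0.1344 + 0.3·0.1924 + 0.21·0.121714 = 0.149136.

0.1491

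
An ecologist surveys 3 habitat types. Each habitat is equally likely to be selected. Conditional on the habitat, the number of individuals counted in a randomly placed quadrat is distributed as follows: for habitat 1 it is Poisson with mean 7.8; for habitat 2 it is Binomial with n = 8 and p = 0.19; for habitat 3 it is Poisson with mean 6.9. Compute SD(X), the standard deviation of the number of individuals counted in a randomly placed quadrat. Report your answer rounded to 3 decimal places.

3.605

Per component, 1: μ=7.8, E[X²]=68.64; 2: μ=1.52, E[X²]=3.5416; 3: μ=6.9, E[X²]=54.51.
E[X] = 0.333333·7.8 + 0.333333·1.52 + 0.333333·6.9 = 5.40667.
E[X²] = 0.333333·68.64 + 0.333333·3.5416 + 0.333333·54.51 = 42.2305.
Var(X) = E[X²] − (E[X])² = 42.2305 − 29.232 = 12.9985.
SD(X) = √12.9985 = 3.60534.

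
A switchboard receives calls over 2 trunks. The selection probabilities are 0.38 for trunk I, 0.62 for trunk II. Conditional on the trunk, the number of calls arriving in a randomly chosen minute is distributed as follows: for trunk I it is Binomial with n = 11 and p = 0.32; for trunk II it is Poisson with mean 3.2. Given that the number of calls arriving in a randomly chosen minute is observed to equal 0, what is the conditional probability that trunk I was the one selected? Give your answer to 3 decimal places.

0.178

Likelihoods P(X=0 | ·): I: 0.0143747; II: 0.0407622.
Posterior ∝ prior × likelihood. Numerator for I: 0.38·0.0143747 = 0.00546238.
Normalizing constant: 0.38·0.0143747 + 0.62·0.0407622 = 0.0307349.
P(I | observation) = 0.00546238 / 0.0307349 = 0.177725.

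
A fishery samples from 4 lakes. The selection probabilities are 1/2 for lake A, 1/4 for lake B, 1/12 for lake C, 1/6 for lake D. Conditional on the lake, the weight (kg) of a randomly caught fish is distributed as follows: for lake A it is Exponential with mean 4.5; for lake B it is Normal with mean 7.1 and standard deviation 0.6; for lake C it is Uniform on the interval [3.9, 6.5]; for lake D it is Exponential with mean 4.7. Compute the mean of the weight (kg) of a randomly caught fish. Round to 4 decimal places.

Component means — A: 4.5; B: 7.1; C: 5.2; D: 4.7.
E[X] = 0.5·4.5 + 0.25·7.1 + 0.0833333·5.2 + 0.166667·4.7 = 5.24167.

5.2417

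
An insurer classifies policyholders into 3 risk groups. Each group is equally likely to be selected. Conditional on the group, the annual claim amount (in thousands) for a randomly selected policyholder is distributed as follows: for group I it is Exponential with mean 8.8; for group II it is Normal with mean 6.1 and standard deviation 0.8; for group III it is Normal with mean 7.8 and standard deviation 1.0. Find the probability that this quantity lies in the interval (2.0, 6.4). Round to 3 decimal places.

Conditional on each group, P(2.0 < X < 6.4): I: 0.313478; II: 0.64617; III: 0.0807567.
By total probability, P(2.0 < X < 6.4) = 0.333333·0.313478 + 0.333333·0.64617 + 0.333333·0.0807567 = 0.346802.

0.347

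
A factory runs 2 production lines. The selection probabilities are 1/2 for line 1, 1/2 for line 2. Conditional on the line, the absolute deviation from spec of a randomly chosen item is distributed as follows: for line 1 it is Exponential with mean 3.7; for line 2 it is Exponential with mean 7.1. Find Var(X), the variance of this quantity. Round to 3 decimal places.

Per component, 1: μ=3.7, E[X²]=27.38; 2: μ=7.1, E[X²]=100.82.
E[X] = 0.5·3.7 + 0.5·7.1 = 5.4.
E[X²] = 0.5·27.38 + 0.5·100.82 = 64.1.
Var(X) = E[X²] − (E[X])² = 64.1 − 29.16 = 34.94.

34.940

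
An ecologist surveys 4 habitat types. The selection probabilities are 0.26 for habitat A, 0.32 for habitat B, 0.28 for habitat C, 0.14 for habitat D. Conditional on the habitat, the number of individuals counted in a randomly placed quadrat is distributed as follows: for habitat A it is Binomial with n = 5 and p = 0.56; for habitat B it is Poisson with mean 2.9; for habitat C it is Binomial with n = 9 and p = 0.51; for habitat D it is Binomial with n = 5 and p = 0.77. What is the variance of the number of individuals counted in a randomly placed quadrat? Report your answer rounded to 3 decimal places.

Per component, A: μ=2.8, E[X²]=9.072; B: μ=2.9, E[X²]=11.31; C: μ=4.59, E[X²]=23.3172; D: μ=3.85, E[X²]=15.708.
E[X] = 0.26·2.8 + 0.32·2.9 + 0.28·4.59 + 0.14·3.85 = 3.4802.
E[X²] = 0.26·9.072 + 0.32·11.31 + 0.28·23.3172 + 0.14·15.708 = 14.7059.
Var(X) = E[X²] − (E[X])² = 14.7059 − 12.1118 = 2.59406.

2.594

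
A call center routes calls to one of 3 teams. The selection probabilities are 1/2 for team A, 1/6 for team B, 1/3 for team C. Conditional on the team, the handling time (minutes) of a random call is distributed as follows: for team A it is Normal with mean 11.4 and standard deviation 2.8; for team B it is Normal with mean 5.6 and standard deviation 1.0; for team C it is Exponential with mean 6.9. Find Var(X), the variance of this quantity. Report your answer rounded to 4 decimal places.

26.2289

Per component, A: μ=11.4, E[X²]=137.8; B: μ=5.6, E[X²]=32.36; C: μ=6.9, E[X²]=95.22.
E[X] = 0.5·11.4 + 0.166667·5.6 + 0.333333·6.9 = 8.93333.
E[X²] = 0.5·137.8 + 0.166667·32.36 + 0.333333·95.22 = 106.033.
Var(X) = E[X²] − (E[X])² = 106.033 − 79.8044 = 26.2289.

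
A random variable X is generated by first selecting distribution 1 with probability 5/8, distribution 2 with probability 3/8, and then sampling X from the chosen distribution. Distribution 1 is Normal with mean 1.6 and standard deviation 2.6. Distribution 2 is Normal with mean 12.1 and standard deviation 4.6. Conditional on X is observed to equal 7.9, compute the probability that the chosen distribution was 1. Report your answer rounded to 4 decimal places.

Likelihoods f(7.9 | ·): 1: 0.00814704; 2: 0.0571647.
Posterior ∝ prior × likelihood. Numerator for 1: 0.625·0.00814704 = 0.0050919.
Normalizing constant: 0.625·0.00814704 + 0.375·0.0571647 = 0.0265287.
P(1 | observation) = 0.0050919 / 0.0265287 = 0.19194.

0.1919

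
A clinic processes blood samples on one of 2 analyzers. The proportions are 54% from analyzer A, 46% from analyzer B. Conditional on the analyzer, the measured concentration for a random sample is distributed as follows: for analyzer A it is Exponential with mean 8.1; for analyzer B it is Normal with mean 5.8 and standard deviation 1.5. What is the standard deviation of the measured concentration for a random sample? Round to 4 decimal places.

Per component, A: μ=8.1, E[X²]=131.22; B: μ=5.8, E[X²]=35.89.
E[X] = 0.54·8.1 + 0.46·5.8 = 7.042.
E[X²] = 0.54·131.22 + 0.46·35.89 = 87.3682.
Var(X) = E[X²] − (E[X])² = 87.3682 − 49.5898 = 37.7784.
SD(X) = √37.7784 = 6.14642.

6.1464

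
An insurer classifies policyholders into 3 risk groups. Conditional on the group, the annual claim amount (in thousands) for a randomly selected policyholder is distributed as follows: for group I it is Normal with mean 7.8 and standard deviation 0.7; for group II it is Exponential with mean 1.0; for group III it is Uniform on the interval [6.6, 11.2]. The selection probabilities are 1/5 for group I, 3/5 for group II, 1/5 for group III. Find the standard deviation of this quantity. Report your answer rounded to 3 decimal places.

Per component, I: μ=7.8, E[X²]=61.33; II: μ=1, E[X²]=2; III: μ=8.9, E[X²]=80.9733.
E[X] = 0.2·7.8 + 0.6·1 + 0.2·8.9 = 3.94.
E[X²] = 0.2·61.33 + 0.6·2 + 0.2·80.9733 = 29.6607.
Var(X) = E[X²] − (E[X])² = 29.6607 − 15.5236 = 14.1371.
SD(X) = √14.1371 = 3.75993.

3.760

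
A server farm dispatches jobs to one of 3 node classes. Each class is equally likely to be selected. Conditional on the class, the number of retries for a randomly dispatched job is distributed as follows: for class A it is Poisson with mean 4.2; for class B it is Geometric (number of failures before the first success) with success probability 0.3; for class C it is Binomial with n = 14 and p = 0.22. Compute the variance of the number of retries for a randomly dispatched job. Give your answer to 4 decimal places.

Per component, A: μ=4.2, E[X²]=21.84; B: μ=2.33333, E[X²]=13.2222; C: μ=3.08, E[X²]=11.8888.
E[X] = 0.333333·4.2 + 0.333333·2.33333 + 0.333333·3.08 = 3.20444.
E[X²] = 0.333333·21.84 + 0.333333·13.2222 + 0.333333·11.8888 = 15.6503.
Var(X) = E[X²] − (E[X])² = 15.6503 − 10.2685 = 5.38188.

5.3819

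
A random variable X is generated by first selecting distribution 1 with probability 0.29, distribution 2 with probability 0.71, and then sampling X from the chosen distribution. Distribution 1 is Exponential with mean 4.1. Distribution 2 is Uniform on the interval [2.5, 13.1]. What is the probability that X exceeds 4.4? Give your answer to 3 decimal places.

0.682

Conditional on each component, P(X > 4.4): 1: 0.341923; 2: 0.820755.
By total probability, P(X > 4.4) = 0.29·0.341923 + 0.71·0.820755 = 0.681893.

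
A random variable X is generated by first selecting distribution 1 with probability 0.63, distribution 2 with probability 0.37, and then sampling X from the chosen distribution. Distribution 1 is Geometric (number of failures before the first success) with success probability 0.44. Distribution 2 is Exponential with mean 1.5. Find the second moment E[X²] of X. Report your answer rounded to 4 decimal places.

For each component E[X²] = Var + (mean)², giving 1: 4.5124; 2: 4.5.
Overall E[X²] = 0.63·4.5124 + 0.37·4.5 = 4.50781.

4.5078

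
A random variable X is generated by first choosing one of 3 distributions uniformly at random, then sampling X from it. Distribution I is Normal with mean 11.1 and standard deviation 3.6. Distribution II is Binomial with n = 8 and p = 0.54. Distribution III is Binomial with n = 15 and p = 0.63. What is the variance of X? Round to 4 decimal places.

Per component, I: μ=11.1, E[X²]=136.17; II: μ=4.32, E[X²]=20.6496; III: μ=9.45, E[X²]=92.799.
E[X] = 0.333333·11.1 + 0.333333·4.32 + 0.333333·9.45 = 8.29.
E[X²] = 0.333333·136.17 + 0.333333·20.6496 + 0.333333·92.799 = 83.2062.
Var(X) = E[X²] − (E[X])² = 83.2062 − 68.7241 = 14.4821.

14.4821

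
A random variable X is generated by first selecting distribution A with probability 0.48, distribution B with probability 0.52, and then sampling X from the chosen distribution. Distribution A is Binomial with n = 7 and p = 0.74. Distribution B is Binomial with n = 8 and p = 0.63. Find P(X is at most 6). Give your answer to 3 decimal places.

0.868

Conditional on each component, P(X ≤ 6): A: 0.878487; B: 0.858591.
By total probability, P(X ≤ 6) = 0.48·0.878487 + 0.52·0.858591 = 0.868141.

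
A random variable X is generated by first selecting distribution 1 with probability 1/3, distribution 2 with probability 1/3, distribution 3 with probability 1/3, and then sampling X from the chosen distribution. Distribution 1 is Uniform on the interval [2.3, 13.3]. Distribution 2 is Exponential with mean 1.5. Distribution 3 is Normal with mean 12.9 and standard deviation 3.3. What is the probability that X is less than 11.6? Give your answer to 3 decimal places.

Conditional on each component, P(X < 11.6): 1: 0.845455; 2: 0.999562; 3: 0.346813.
By total probability, P(X < 11.6) = 0.333333·0.845455 + 0.333333·0.999562 + 0.333333·0.346813 = 0.73061.

0.731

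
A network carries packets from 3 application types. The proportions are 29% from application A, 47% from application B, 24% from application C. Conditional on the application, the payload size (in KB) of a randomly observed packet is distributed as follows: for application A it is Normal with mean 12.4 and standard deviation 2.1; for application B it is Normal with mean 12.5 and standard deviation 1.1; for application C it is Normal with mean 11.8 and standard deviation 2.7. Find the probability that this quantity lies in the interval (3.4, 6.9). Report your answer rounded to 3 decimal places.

Conditional on each application, P(3.4 < X < 6.9): A: 0.00439967; B: 1.78175e-07; C: 0.0338443.
By total probability, P(3.4 < X < 6.9) = 0.29·0.00439967 + 0.47·1.78175e-07 + 0.24·0.0338443 = 0.00939861.

0.009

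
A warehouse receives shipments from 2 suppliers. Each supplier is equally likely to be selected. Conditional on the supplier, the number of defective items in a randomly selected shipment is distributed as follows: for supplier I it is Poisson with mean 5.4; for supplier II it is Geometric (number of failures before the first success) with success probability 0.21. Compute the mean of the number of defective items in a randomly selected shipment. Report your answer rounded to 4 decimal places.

4.5810

Component means — I: 5.4; II: 3.7619.
E[X] = 0.5·5.4 + 0.5·3.7619 = 4.58095.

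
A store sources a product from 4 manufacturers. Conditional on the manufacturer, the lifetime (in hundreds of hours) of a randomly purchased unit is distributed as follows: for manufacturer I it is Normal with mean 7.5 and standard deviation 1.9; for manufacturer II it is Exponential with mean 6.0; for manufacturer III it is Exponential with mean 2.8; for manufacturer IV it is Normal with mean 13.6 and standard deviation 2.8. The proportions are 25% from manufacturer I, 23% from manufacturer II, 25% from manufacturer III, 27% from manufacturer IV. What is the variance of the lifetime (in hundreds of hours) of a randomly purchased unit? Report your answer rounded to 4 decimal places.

Per component, I: μ=7.5, E[X²]=59.86; II: μ=6, E[X²]=72; III: μ=2.8, E[X²]=15.68; IV: μ=13.6, E[X²]=192.8.
E[X] = 0.25·7.5 + 0.23·6 + 0.25·2.8 + 0.27·13.6 = 7.627.
E[X²] = 0.25·59.86 + 0.23·72 + 0.25·15.68 + 0.27·192.8 = 87.501.
Var(X) = E[X²] − (E[X])² = 87.501 − 58.1711 = 29.3299.

29.3299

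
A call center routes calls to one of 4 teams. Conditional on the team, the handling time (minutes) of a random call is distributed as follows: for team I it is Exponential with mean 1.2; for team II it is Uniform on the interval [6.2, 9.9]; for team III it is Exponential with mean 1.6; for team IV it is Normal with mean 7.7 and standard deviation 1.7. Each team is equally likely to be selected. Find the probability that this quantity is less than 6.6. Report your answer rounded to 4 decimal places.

Conditional on each team, P(X < 6.6): I: 0.995913; II: 0.108108; III: 0.983837; IV: 0.258797.
By total probability, P(X < 6.6) = 0.25·0.995913 + 0.25·0.108108 + 0.25·0.983837 + 0.25·0.258797 = 0.586664.

0.5867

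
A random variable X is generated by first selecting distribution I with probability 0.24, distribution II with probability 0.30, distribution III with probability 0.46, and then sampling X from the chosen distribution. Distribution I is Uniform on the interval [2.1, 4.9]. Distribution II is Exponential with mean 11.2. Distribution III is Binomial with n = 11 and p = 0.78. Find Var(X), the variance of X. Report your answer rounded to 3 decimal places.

Per component, I: μ=3.5, E[X²]=12.9033; II: μ=11.2, E[X²]=250.88; III: μ=8.58, E[X²]=75.504.
E[X] = 0.24·3.5 + 0.3·11.2 + 0.46·8.58 = 8.1468.
E[X²] = 0.24·12.9033 + 0.3·250.88 + 0.46·75.504 = 113.093.
Var(X) = E[X²] − (E[X])² = 113.093 − 66.3704 = 46.7223.

46.722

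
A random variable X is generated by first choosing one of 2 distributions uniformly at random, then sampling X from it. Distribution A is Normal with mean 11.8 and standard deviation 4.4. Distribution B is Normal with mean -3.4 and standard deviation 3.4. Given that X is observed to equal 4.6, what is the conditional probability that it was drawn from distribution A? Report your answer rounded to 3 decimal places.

0.763

Likelihoods f(4.6 | ·): A: 0.0237687; B: 0.007366.
Posterior ∝ prior × likelihood. Numerator for A: 0.5·0.0237687 = 0.0118843.
Normalizing constant: 0.5·0.0237687 + 0.5·0.007366 = 0.0155673.
P(A | observation) = 0.0118843 / 0.0155673 = 0.763415.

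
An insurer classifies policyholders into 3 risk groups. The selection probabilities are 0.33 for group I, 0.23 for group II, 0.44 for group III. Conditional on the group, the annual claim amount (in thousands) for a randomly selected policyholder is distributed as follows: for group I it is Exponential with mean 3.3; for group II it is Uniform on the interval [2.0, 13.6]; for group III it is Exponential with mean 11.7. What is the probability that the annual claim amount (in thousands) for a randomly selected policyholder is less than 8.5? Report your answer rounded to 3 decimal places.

Conditional on each group, P(X < 8.5): I: 0.923904; II: 0.560345; III: 0.516399.
By total probability, P(X < 8.5) = 0.33·0.923904 + 0.23·0.560345 + 0.44·0.516399 = 0.660983.

0.661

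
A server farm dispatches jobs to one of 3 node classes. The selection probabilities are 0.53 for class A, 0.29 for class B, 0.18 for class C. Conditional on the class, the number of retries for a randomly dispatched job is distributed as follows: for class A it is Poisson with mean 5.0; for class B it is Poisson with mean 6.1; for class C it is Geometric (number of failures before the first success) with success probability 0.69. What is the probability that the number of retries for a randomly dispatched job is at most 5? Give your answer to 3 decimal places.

Conditional on each class, P(X ≤ 5): A: 0.615961; B: 0.429754; C: 0.999112.
By total probability, P(X ≤ 5) = 0.53·0.615961 + 0.29·0.429754 + 0.18·0.999112 = 0.630928.

0.631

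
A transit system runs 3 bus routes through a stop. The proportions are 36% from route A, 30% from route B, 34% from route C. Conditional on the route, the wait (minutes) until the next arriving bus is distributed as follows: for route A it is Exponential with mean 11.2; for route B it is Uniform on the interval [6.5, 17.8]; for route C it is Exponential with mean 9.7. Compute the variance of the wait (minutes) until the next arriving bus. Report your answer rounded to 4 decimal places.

81.3264

Per component, A: μ=11.2, E[X²]=250.88; B: μ=12.15, E[X²]=158.263; C: μ=9.7, E[X²]=188.18.
E[X] = 0.36·11.2 + 0.3·12.15 + 0.34·9.7 = 10.975.
E[X²] = 0.36·250.88 + 0.3·158.263 + 0.34·188.18 = 201.777.
Var(X) = E[X²] − (E[X])² = 201.777 − 120.451 = 81.3264.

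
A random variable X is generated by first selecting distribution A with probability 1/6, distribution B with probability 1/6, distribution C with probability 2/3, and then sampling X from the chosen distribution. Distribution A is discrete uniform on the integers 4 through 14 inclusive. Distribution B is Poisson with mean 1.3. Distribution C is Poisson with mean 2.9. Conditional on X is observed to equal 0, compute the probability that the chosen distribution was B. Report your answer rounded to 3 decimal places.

0.553

Likelihoods P(X=0 | ·): A: 0; B: 0.272532; C: 0.0550232.
Posterior ∝ prior × likelihood. Numerator for B: 0.166667·0.272532 = 0.045422.
Normalizing constant: 0.166667·0 + 0.166667·0.272532 + 0.666667·0.0550232 = 0.0821041.
P(B | observation) = 0.045422 / 0.0821041 = 0.553224.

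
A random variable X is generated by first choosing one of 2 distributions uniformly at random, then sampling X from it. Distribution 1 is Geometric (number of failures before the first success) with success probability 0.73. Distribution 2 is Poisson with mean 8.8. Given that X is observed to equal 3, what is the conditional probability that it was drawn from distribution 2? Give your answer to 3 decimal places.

Likelihoods P(X=3 | ·): 1: 0.0143686; 2: 0.0171201.
Posterior ∝ prior × likelihood. Numerator for 2: 0.5·0.0171201 = 0.00856003.
Normalizing constant: 0.5·0.0143686 + 0.5·0.0171201 = 0.0157443.
P(2 | observation) = 0.00856003 / 0.0157443 = 0.54369.

0.544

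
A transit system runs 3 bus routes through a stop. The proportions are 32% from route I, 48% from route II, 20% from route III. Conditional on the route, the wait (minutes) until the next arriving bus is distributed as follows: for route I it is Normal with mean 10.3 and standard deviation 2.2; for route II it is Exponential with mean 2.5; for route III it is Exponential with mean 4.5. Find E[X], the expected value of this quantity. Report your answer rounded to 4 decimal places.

Component means — I: 10.3; II: 2.5; III: 4.5.
E[X] = 0.32·10.3 + 0.48·2.5 + 0.2·4.5 = 5.396.

5.3960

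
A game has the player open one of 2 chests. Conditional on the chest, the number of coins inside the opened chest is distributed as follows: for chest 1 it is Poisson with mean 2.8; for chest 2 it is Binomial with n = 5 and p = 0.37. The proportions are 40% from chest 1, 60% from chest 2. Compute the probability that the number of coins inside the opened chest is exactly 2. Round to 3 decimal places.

Conditional on each chest, P(X = 2): 1: 0.238375; 2: 0.342314.
By total probability, P(X = 2) = 0.4·0.238375 + 0.6·0.342314 = 0.300739.

0.301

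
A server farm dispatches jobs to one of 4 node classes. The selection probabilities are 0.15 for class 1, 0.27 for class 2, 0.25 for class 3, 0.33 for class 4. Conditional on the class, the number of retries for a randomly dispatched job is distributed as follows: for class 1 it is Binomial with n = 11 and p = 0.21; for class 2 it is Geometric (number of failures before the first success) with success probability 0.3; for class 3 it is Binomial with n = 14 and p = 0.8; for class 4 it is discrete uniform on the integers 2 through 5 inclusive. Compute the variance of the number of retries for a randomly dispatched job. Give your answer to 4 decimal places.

16.6995

Per component, 1: μ=2.31, E[X²]=7.161; 2: μ=2.33333, E[X²]=13.2222; 3: μ=11.2, E[X²]=127.68; 4: μ=3.5, E[X²]=13.5.
E[X] = 0.15·2.31 + 0.27·2.33333 + 0.25·11.2 + 0.33·3.5 = 4.9315.
E[X²] = 0.15·7.161 + 0.27·13.2222 + 0.25·127.68 + 0.33·13.5 = 41.0192.
Var(X) = E[X²] − (E[X])² = 41.0192 − 24.3197 = 16.6995.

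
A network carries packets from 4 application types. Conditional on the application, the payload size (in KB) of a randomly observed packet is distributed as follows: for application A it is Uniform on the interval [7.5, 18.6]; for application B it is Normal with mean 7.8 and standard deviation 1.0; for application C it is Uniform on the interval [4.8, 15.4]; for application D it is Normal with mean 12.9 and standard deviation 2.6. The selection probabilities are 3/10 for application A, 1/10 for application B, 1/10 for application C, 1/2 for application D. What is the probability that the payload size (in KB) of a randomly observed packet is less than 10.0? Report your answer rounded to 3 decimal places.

Conditional on each application, P(X < 10.0): A: 0.225225; B: 0.986097; C: 0.490566; D: 0.132343.
By total probability, P(X < 10.0) = 0.3·0.225225 + 0.1·0.986097 + 0.1·0.490566 + 0.5·0.132343 = 0.281405.

0.281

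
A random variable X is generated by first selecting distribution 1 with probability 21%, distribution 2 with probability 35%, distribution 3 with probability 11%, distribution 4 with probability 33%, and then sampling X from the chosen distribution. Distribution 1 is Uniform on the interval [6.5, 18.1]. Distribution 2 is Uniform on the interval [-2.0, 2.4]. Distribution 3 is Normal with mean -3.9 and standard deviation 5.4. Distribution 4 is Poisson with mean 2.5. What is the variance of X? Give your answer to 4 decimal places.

33.1762

Per component, 1: μ=12.3, E[X²]=162.503; 2: μ=0.2, E[X²]=1.65333; 3: μ=-3.9, E[X²]=44.37; 4: μ=2.5, E[X²]=8.75.
E[X] = 0.21·12.3 + 0.35·0.2 + 0.11·-3.9 + 0.33·2.5 = 3.049.
E[X²] = 0.21·162.503 + 0.35·1.65333 + 0.11·44.37 + 0.33·8.75 = 42.4726.
Var(X) = E[X²] − (E[X])² = 42.4726 − 9.2964 = 33.1762.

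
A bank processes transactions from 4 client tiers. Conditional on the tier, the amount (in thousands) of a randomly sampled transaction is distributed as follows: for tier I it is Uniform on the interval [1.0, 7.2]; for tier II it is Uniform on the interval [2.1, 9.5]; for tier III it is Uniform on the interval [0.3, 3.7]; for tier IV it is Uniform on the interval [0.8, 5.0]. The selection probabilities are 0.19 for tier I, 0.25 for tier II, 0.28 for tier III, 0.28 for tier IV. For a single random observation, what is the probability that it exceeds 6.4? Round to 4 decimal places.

0.1292

Conditional on each tier, P(X > 6.4): I: 0.129032; II: 0.418919; III: 0; IV: 0.
By total probability, P(X > 6.4) = 0.19·0.129032 + 0.25·0.418919 + 0.28·0 + 0.28·0 = 0.129246.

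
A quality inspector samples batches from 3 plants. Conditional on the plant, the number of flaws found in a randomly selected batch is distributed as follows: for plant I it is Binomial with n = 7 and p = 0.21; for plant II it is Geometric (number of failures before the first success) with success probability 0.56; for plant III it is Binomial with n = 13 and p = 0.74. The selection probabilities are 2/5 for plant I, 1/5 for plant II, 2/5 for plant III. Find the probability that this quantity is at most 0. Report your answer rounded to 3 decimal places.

0.189

Conditional on each plant, P(X ≤ 0): I: 0.192039; II: 0.56; III: 2.48115e-08.
By total probability, P(X ≤ 0) = 0.4·0.192039 + 0.2·0.56 + 0.4·2.48115e-08 = 0.188816.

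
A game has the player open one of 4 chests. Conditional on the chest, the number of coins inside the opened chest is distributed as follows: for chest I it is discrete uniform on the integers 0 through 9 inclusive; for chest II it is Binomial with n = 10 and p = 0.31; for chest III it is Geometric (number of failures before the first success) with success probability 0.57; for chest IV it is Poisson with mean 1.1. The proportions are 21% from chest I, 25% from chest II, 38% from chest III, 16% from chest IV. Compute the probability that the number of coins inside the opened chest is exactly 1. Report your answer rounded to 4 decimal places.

0.2002

Conditional on each chest, P(X = 1): I: 0.1; II: 0.109901; III: 0.2451; IV: 0.366158.
By total probability, P(X = 1) = 0.21·0.1 + 0.25·0.109901 + 0.38·0.2451 + 0.16·0.366158 = 0.200199.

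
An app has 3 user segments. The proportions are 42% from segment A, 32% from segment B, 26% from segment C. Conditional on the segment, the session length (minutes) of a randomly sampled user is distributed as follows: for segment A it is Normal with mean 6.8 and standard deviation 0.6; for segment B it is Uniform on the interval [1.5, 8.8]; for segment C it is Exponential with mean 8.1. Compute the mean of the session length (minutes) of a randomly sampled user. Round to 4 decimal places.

6.6100

Component means — A: 6.8; B: 5.15; C: 8.1.
E[X] = 0.42·6.8 + 0.32·5.15 + 0.26·8.1 = 6.61.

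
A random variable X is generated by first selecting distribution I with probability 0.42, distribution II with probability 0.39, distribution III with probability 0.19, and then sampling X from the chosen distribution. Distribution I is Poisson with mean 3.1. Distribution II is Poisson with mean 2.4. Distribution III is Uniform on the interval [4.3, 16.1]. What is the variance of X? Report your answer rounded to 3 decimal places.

Per component, I: μ=3.1, E[X²]=12.71; II: μ=2.4, E[X²]=8.16; III: μ=10.2, E[X²]=115.643.
E[X] = 0.42·3.1 + 0.39·2.4 + 0.19·10.2 = 4.176.
E[X²] = 0.42·12.71 + 0.39·8.16 + 0.19·115.643 = 30.4928.
Var(X) = E[X²] − (E[X])² = 30.4928 − 17.439 = 13.0539.

13.054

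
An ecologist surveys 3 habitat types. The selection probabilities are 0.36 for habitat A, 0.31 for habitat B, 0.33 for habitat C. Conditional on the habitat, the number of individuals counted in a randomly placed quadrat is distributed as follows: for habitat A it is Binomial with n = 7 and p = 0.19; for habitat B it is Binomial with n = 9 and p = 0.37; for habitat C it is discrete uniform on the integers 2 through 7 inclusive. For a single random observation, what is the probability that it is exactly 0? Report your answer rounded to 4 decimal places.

0.0872

Conditional on each habitat, P(X = 0): A: 0.228768; B: 0.0156338; C: 0.
By total probability, P(X = 0) = 0.36·0.228768 + 0.31·0.0156338 + 0.33·0 = 0.0872029.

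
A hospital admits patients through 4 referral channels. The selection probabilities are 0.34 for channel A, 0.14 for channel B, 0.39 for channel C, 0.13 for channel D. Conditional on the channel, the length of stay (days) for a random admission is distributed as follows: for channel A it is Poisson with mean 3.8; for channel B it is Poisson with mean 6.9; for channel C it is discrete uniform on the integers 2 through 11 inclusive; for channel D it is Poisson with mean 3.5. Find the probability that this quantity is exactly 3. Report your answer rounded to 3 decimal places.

Conditional on each channel, P(X = 3): A: 0.204588; B: 0.0551778; C: 0.1; D: 0.215785.
By total probability, P(X = 3) = 0.34·0.204588 + 0.14·0.0551778 + 0.39·0.1 + 0.13·0.215785 = 0.144337.

0.144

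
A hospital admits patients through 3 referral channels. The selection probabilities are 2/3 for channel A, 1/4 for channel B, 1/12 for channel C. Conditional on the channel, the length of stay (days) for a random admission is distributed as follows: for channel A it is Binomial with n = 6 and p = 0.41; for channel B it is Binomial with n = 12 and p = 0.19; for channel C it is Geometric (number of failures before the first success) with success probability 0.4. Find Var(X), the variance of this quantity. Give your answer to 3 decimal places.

Per component, A: μ=2.46, E[X²]=7.503; B: μ=2.28, E[X²]=7.0452; C: μ=1.5, E[X²]=6.
E[X] = 0.666667·2.46 + 0.25·2.28 + 0.0833333·1.5 = 2.335.
E[X²] = 0.666667·7.503 + 0.25·7.0452 + 0.0833333·6 = 7.2633.
Var(X) = E[X²] − (E[X])² = 7.2633 − 5.45222 = 1.81108.

1.811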